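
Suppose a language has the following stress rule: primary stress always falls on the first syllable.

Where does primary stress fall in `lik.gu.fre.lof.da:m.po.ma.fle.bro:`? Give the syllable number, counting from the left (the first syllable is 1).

The word has 9 syllables; the first syllable is syllable 1 (lik).
Primary stress: syllable 1 → ˈlik.gu.fre.lof.da:m.po.ma.fle.bro:.

1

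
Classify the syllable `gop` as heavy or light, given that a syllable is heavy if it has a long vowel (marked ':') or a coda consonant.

`gop`: short vowel, closed (coda /p/). Closed → heavy.

heavy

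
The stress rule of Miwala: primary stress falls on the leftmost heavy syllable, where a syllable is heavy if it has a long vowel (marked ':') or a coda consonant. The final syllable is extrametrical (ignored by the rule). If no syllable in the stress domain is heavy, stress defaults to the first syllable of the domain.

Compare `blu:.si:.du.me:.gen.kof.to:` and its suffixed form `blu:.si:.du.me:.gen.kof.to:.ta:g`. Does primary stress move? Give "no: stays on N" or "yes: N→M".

Base `blu:.si:.du.me:.gen.kof.to:` (7 syllables):
  The final syllable (7, to:) is extrametrical; the stress domain is syllables 1–6.
  Weights: 1 blu: H, 2 si: H, 3 du L, 4 me: H, 5 gen H, 6 kof H.
  Heavy syllables in the domain: 1, 2, 4, 5, 6. The leftmost is syllable 1 (blu:).
  → primary stress on syllable 1.
Suffixed `blu:.si:.du.me:.gen.kof.to:.ta:g` (8 syllables):
  The final syllable (8, ta:g) is extrametrical; the stress domain is syllables 1–7.
  Weights: 1 blu: H, 2 si: H, 3 du L, 4 me: H, 5 gen H, 6 kof H, 7 to: H.
  Heavy syllables in the domain: 1, 2, 4, 5, 6, 7. The leftmost is syllable 1 (blu:).
  → primary stress on syllable 1.

no: stays on 1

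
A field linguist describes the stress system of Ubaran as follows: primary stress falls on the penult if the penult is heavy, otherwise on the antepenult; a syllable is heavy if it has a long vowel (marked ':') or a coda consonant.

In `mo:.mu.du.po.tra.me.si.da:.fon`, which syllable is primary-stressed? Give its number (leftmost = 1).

8

Weights: 7 si L, 8 da: H, 9 fon H.
The penult (syllable 8, da:) is heavy, so it takes stress.
Primary stress: syllable 8 → mo:.mu.du.po.tra.me.si.ˈda:.fon.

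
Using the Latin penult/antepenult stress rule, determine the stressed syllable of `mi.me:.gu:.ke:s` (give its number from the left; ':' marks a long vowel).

3

Classical Latin: stress the penult if heavy (long vowel or closed), else the antepenult.
Weights: 2 me: H, 3 gu: H, 4 ke:s H.
The penult (syllable 3, gu:) is heavy, so it takes stress.
Stress on syllable 3: mi.me:.ˈgu:.ke:s.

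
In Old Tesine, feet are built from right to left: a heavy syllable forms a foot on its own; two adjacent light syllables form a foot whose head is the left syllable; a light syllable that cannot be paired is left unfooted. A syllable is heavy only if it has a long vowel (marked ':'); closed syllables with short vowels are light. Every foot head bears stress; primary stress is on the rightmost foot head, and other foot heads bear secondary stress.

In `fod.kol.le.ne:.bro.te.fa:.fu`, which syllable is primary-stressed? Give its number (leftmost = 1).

7

Weights: 1 fod L, 2 kol L, 3 le L, 4 ne: H, 5 bro L, 6 te L, 7 fa: H, 8 fu L.
Parse right to left (heavy = foot alone; LL = one foot; stranded L unfooted): fod (ˈkol.le) (ˈne:) (ˈbro.te) (ˈfa:) fu.
Foot heads: 2, 4, 5, 7.
Primary stress on the rightmost head = syllable 7.
Primary stress: syllable 7 → fod.kol.le.ne:.bro.te.ˈfa:.fu.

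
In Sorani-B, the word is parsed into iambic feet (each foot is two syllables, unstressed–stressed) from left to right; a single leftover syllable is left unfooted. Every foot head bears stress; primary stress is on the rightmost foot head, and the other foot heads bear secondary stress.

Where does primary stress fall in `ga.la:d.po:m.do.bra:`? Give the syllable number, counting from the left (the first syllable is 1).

Parse left to right into iambic (σˈσ) feet: (ga.ˈla:d) (po:m.ˈdo) bra:. Syllable 5 is left unfooted.
Foot heads (stressed positions): 2, 4.
End Rule Rightmost: primary stress on the rightmost head = syllable 4.
Primary stress: syllable 4 → ga.la:d.po:m.ˈdo.bra:.

4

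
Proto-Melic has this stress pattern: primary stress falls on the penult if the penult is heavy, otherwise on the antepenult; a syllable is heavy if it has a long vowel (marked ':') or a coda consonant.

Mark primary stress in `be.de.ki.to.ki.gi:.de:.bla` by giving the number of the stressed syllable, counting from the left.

7

Weights: 6 gi: H, 7 de: H, 8 bla L.
The penult (syllable 7, de:) is heavy, so it takes stress.
Primary stress: syllable 7 → be.de.ki.to.ki.gi:.ˈde:.bla.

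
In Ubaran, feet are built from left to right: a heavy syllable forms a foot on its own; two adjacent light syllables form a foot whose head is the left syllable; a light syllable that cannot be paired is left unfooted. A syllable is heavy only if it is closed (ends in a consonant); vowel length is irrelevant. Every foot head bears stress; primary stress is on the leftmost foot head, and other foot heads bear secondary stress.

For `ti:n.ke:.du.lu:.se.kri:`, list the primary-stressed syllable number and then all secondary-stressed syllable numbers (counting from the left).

primary 1, secondary 2, 4

Weights: 1 ti:n H, 2 ke: L, 3 du L, 4 lu: L, 5 se L, 6 kri: L.
Parse left to right (heavy = foot alone; LL = one foot; stranded L unfooted): (ˈti:n) (ˈke:.du) (ˈlu:.se) kri:.
Foot heads: 1, 2, 4.
Primary stress on the leftmost head = syllable 1.
Secondary stress on 2, 4: ˈti:n.ˌke:.du.ˌlu:.se.kri:.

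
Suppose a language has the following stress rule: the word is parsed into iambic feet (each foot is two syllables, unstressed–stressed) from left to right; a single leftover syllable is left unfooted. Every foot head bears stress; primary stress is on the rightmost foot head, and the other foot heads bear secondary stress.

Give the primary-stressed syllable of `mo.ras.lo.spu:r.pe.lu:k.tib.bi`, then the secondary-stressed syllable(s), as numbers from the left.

primary 8, secondary 2, 4, 6

Parse left to right into iambic (σˈσ) feet: (mo.ˈras) (lo.ˈspu:r) (pe.ˈlu:k) (tib.ˈbi).
Foot heads (stressed positions): 2, 4, 6, 8.
End Rule Rightmost: primary stress on the rightmost head = syllable 8.
Secondary stress on 2, 4, 6: mo.ˌras.lo.ˌspu:r.pe.ˌlu:k.tib.ˈbi.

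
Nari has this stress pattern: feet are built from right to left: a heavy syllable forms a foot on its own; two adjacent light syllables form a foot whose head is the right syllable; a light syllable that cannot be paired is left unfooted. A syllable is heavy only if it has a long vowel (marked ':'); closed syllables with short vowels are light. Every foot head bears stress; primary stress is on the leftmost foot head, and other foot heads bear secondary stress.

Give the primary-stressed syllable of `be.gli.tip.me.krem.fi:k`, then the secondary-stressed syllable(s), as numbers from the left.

Weights: 1 be L, 2 gli L, 3 tip L, 4 me L, 5 krem L, 6 fi:k H.
Parse right to left (heavy = foot alone; LL = one foot; stranded L unfooted): be (gli.ˈtip) (me.ˈkrem) (ˈfi:k).
Foot heads: 3, 5, 6.
Primary stress on the leftmost head = syllable 3.
Secondary stress on 5, 6: be.gli.ˈtip.me.ˌkrem.ˌfi:k.

primary 3, secondary 5, 6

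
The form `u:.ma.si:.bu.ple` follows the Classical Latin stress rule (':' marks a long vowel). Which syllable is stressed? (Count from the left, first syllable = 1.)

Classical Latin: stress the penult if heavy (long vowel or closed), else the antepenult.
Weights: 3 si: H, 4 bu L, 5 ple L.
The penult (syllable 4, bu) is light, so stress falls on the antepenult (syllable 3, si:).
Stress on syllable 3: u:.ma.ˈsi:.bu.ple.

3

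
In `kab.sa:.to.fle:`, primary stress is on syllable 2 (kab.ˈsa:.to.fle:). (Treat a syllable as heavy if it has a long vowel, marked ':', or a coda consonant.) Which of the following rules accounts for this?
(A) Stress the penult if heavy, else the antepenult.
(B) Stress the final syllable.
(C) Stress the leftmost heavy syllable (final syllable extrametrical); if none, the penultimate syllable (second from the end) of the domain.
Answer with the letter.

A

Rule A → syllable 2 ✓.
Rule B → syllable 4 (observed: 2).
Rule C → syllable 1 (observed: 2).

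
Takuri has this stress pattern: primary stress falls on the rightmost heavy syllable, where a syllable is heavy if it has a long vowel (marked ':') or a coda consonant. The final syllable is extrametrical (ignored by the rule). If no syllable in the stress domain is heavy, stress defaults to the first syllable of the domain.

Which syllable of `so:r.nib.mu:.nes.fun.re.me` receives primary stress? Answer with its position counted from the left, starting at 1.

5

The final syllable (7, me) is extrametrical; the stress domain is syllables 1–6.
Weights: 1 so:r H, 2 nib H, 3 mu: H, 4 nes H, 5 fun H, 6 re L.
Heavy syllables in the domain: 1, 2, 3, 4, 5. The rightmost is syllable 5 (fun).
Primary stress: syllable 5 → so:r.nib.mu:.nes.ˈfun.re.me.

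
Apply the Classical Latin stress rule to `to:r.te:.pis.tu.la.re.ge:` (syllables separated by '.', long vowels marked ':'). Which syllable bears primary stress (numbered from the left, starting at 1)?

Classical Latin: stress the penult if heavy (long vowel or closed), else the antepenult.
Weights: 5 la L, 6 re L, 7 ge: H.
The penult (syllable 6, re) is light, so stress falls on the antepenult (syllable 5, la).
Stress on syllable 5: to:r.te:.pis.tu.ˈla.re.ge:.

5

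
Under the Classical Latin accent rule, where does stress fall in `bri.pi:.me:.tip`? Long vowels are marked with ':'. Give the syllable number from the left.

3

Classical Latin: stress the penult if heavy (long vowel or closed), else the antepenult.
Weights: 2 pi: H, 3 me: H, 4 tip H.
The penult (syllable 3, me:) is heavy, so it takes stress.
Stress on syllable 3: bri.pi:.ˈme:.tip.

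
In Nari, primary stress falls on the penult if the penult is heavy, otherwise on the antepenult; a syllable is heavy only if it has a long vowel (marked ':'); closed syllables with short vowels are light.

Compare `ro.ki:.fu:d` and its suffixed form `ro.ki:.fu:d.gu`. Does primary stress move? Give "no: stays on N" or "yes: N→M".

Base `ro.ki:.fu:d` (3 syllables):
  Weights: 1 ro L, 2 ki: H, 3 fu:d H.
  The penult (syllable 2, ki:) is heavy, so it takes stress.
  → primary stress on syllable 2.
Suffixed `ro.ki:.fu:d.gu` (4 syllables):
  Weights: 2 ki: H, 3 fu:d H, 4 gu L.
  The penult (syllable 3, fu:d) is heavy, so it takes stress.
  → primary stress on syllable 3.

yes: 2→3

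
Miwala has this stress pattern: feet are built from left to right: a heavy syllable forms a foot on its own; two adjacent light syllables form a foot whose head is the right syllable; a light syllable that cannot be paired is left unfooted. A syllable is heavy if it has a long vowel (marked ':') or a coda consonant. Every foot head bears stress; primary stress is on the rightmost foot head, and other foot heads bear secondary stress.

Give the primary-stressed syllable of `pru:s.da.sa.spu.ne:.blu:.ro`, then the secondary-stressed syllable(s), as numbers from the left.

primary 6, secondary 1, 3, 5

Weights: 1 pru:s H, 2 da L, 3 sa L, 4 spu L, 5 ne: H, 6 blu: H, 7 ro L.
Parse left to right (heavy = foot alone; LL = one foot; stranded L unfooted): (ˈpru:s) (da.ˈsa) spu (ˈne:) (ˈblu:) ro.
Foot heads: 1, 3, 5, 6.
Primary stress on the rightmost head = syllable 6.
Secondary stress on 1, 3, 5: ˌpru:s.da.ˌsa.spu.ˌne:.ˈblu:.ro.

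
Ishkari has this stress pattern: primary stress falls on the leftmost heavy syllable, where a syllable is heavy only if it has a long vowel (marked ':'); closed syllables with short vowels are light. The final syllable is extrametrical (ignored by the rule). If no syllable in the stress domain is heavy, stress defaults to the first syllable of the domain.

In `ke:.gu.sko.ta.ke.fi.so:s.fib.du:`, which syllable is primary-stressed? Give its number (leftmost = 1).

The final syllable (9, du:) is extrametrical; the stress domain is syllables 1–8.
Weights: 1 ke: H, 2 gu L, 3 sko L, 4 ta L, 5 ke L, 6 fi L, 7 so:s H, 8 fib L.
Heavy syllables in the domain: 1, 7. The leftmost is syllable 1 (ke:).
Primary stress: syllable 1 → ˈke:.gu.sko.ta.ke.fi.so:s.fib.du:.

1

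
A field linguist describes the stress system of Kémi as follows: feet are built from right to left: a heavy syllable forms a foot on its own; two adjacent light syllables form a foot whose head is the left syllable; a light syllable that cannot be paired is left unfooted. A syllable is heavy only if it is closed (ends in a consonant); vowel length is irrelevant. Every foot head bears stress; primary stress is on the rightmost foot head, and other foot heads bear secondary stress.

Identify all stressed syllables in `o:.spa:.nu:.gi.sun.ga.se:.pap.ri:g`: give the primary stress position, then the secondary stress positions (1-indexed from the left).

Weights: 1 o: L, 2 spa: L, 3 nu: L, 4 gi L, 5 sun H, 6 ga L, 7 se: L, 8 pap H, 9 ri:g H.
Parse right to left (heavy = foot alone; LL = one foot; stranded L unfooted): (ˈo:.spa:) (ˈnu:.gi) (ˈsun) (ˈga.se:) (ˈpap) (ˈri:g).
Foot heads: 1, 3, 5, 6, 8, 9.
Primary stress on the rightmost head = syllable 9.
Secondary stress on 1, 3, 5, 6, 8: ˌo:.spa:.ˌnu:.gi.ˌsun.ˌga.se:.ˌpap.ˈri:g.

primary 9, secondary 1, 3, 5, 6, 8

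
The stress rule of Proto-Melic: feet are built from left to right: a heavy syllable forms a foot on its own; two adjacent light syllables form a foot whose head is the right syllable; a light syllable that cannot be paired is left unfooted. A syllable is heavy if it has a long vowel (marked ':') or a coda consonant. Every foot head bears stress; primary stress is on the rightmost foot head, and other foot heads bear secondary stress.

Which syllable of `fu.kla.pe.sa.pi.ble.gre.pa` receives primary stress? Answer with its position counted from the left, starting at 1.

Weights: 1 fu L, 2 kla L, 3 pe L, 4 sa L, 5 pi L, 6 ble L, 7 gre L, 8 pa L.
Parse left to right (heavy = foot alone; LL = one foot; stranded L unfooted): (fu.ˈkla) (pe.ˈsa) (pi.ˈble) (gre.ˈpa).
Foot heads: 2, 4, 6, 8.
Primary stress on the rightmost head = syllable 8.
Primary stress: syllable 8 → fu.kla.pe.sa.pi.ble.gre.ˈpa.

8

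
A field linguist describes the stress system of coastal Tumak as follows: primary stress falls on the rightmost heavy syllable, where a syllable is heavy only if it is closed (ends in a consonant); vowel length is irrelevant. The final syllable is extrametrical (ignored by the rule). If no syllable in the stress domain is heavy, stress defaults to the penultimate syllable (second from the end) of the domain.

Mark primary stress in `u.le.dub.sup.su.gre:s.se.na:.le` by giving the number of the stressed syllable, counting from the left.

6

The final syllable (9, le) is extrametrical; the stress domain is syllables 1–8.
Weights: 1 u L, 2 le L, 3 dub H, 4 sup H, 5 su L, 6 gre:s H, 7 se L, 8 na: L.
Heavy syllables in the domain: 3, 4, 6. The rightmost is syllable 6 (gre:s).
Primary stress: syllable 6 → u.le.dub.sup.su.ˈgre:s.se.na:.le.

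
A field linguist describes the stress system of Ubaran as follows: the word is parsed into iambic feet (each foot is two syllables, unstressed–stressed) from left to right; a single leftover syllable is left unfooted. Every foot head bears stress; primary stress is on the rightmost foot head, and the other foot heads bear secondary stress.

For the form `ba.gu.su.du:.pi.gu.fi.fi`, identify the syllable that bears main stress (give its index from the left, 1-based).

Parse left to right into iambic (σˈσ) feet: (ba.ˈgu) (su.ˈdu:) (pi.ˈgu) (fi.ˈfi).
Foot heads (stressed positions): 2, 4, 6, 8.
End Rule Rightmost: primary stress on the rightmost head = syllable 8.
Primary stress: syllable 8 → ba.gu.su.du:.pi.gu.fi.ˈfi.

8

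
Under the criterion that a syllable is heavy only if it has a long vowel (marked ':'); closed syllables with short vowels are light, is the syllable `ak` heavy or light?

`ak`: short vowel, closed (coda /k/). Short vowel → light.

light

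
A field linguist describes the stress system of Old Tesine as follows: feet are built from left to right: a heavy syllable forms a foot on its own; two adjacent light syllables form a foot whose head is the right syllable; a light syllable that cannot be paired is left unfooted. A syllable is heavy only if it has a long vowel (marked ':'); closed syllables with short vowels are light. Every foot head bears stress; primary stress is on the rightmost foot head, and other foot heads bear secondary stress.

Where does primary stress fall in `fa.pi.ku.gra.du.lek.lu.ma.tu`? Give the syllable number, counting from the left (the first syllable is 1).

8

Weights: 1 fa L, 2 pi L, 3 ku L, 4 gra L, 5 du L, 6 lek L, 7 lu L, 8 ma L, 9 tu L.
Parse left to right (heavy = foot alone; LL = one foot; stranded L unfooted): (fa.ˈpi) (ku.ˈgra) (du.ˈlek) (lu.ˈma) tu.
Foot heads: 2, 4, 6, 8.
Primary stress on the rightmost head = syllable 8.
Primary stress: syllable 8 → fa.pi.ku.gra.du.lek.lu.ˈma.tu.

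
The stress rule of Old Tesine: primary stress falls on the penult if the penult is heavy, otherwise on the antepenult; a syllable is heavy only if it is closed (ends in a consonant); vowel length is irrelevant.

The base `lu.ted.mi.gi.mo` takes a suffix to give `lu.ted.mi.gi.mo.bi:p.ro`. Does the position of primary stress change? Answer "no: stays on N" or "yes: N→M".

yes: 3→6

Base `lu.ted.mi.gi.mo` (5 syllables):
  Weights: 3 mi L, 4 gi L, 5 mo L.
  The penult (syllable 4, gi) is light, so stress falls on the antepenult (syllable 3, mi).
  → primary stress on syllable 3.
Suffixed `lu.ted.mi.gi.mo.bi:p.ro` (7 syllables):
  Weights: 5 mo L, 6 bi:p H, 7 ro L.
  The penult (syllable 6, bi:p) is heavy, so it takes stress.
  → primary stress on syllable 6.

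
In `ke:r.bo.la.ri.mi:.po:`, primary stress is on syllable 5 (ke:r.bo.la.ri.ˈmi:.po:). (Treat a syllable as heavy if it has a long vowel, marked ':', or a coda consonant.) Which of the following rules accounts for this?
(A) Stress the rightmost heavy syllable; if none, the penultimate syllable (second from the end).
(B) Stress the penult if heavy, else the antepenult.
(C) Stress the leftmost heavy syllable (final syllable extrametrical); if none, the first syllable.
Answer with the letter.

B

Rule A → syllable 6 (observed: 5).
Rule B → syllable 5 ✓.
Rule C → syllable 1 (observed: 5).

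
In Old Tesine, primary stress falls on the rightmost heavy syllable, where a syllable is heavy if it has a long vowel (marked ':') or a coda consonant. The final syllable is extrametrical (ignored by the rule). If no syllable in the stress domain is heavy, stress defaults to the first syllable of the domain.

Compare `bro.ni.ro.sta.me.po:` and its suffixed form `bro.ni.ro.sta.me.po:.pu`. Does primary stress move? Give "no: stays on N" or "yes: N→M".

yes: 1→6

Base `bro.ni.ro.sta.me.po:` (6 syllables):
  The final syllable (6, po:) is extrametrical; the stress domain is syllables 1–5.
  Weights: 1 bro L, 2 ni L, 3 ro L, 4 sta L, 5 me L.
  No heavy syllable in the domain; default to the first syllable of the domain = syllable 1.
  → primary stress on syllable 1.
Suffixed `bro.ni.ro.sta.me.po:.pu` (7 syllables):
  The final syllable (7, pu) is extrametrical; the stress domain is syllables 1–6.
  Weights: 1 bro L, 2 ni L, 3 ro L, 4 sta L, 5 me L, 6 po: H.
  Heavy syllables in the domain: 6. The rightmost is syllable 6 (po:).
  → primary stress on syllable 6.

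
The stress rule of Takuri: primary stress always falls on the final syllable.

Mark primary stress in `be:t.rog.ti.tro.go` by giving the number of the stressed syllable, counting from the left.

5

The word has 5 syllables; the final syllable is syllable 5 (go).
Primary stress: syllable 5 → be:t.rog.ti.tro.ˈgo.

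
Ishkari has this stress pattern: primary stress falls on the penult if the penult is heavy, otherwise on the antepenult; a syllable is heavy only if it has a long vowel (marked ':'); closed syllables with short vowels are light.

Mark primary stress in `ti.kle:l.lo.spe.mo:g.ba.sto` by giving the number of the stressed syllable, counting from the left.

Weights: 5 mo:g H, 6 ba L, 7 sto L.
The penult (syllable 6, ba) is light, so stress falls on the antepenult (syllable 5, mo:g).
Primary stress: syllable 5 → ti.kle:l.lo.spe.ˈmo:g.ba.sto.

5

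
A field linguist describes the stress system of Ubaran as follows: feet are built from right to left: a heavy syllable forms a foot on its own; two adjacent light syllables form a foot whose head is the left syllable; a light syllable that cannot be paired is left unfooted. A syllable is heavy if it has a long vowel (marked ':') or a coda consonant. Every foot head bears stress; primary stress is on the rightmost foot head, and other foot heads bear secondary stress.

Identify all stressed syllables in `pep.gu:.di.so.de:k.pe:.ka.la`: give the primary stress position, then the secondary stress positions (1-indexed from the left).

primary 7, secondary 1, 2, 3, 5, 6

Weights: 1 pep H, 2 gu: H, 3 di L, 4 so L, 5 de:k H, 6 pe: H, 7 ka L, 8 la L.
Parse right to left (heavy = foot alone; LL = one foot; stranded L unfooted): (ˈpep) (ˈgu:) (ˈdi.so) (ˈde:k) (ˈpe:) (ˈka.la).
Foot heads: 1, 2, 3, 5, 6, 7.
Primary stress on the rightmost head = syllable 7.
Secondary stress on 1, 2, 3, 5, 6: ˌpep.ˌgu:.ˌdi.so.ˌde:k.ˌpe:.ˈka.la.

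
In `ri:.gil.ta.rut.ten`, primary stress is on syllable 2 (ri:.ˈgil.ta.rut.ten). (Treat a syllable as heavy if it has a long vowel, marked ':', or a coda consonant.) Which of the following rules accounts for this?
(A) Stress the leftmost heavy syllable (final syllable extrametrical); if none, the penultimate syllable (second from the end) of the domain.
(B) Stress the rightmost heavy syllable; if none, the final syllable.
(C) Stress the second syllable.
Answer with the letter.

C

Rule A → syllable 1 (observed: 2).
Rule B → syllable 5 (observed: 2).
Rule C → syllable 2 ✓.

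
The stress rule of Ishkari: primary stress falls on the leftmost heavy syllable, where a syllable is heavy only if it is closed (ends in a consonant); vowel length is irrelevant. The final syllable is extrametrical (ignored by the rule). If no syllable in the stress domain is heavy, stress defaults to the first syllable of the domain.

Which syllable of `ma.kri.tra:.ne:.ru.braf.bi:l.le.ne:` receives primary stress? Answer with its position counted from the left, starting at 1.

The final syllable (9, ne:) is extrametrical; the stress domain is syllables 1–8.
Weights: 1 ma L, 2 kri L, 3 tra: L, 4 ne: L, 5 ru L, 6 braf H, 7 bi:l H, 8 le L.
Heavy syllables in the domain: 6, 7. The leftmost is syllable 6 (braf).
Primary stress: syllable 6 → ma.kri.tra:.ne:.ru.ˈbraf.bi:l.le.ne:.

6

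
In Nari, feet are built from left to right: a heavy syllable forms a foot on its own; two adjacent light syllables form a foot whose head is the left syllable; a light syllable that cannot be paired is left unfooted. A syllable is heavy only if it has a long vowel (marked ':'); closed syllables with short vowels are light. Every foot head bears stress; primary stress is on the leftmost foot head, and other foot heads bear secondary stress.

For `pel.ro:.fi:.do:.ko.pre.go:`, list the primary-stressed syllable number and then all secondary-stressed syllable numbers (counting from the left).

primary 2, secondary 3, 4, 5, 7

Weights: 1 pel L, 2 ro: H, 3 fi: H, 4 do: H, 5 ko L, 6 pre L, 7 go: H.
Parse left to right (heavy = foot alone; LL = one foot; stranded L unfooted): pel (ˈro:) (ˈfi:) (ˈdo:) (ˈko.pre) (ˈgo:).
Foot heads: 2, 3, 4, 5, 7.
Primary stress on the leftmost head = syllable 2.
Secondary stress on 3, 4, 5, 7: pel.ˈro:.ˌfi:.ˌdo:.ˌko.pre.ˌgo:.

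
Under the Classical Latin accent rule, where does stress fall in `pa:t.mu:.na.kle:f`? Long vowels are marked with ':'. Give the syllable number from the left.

2

Classical Latin: stress the penult if heavy (long vowel or closed), else the antepenult.
Weights: 2 mu: H, 3 na L, 4 kle:f H.
The penult (syllable 3, na) is light, so stress falls on the antepenult (syllable 2, mu:).
Stress on syllable 2: pa:t.ˈmu:.na.kle:f.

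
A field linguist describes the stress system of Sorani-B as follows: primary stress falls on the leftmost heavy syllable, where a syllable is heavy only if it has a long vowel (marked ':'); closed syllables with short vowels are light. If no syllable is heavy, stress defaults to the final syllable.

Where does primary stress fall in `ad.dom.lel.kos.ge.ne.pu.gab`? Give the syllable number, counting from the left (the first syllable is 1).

Weights: 1 ad L, 2 dom L, 3 lel L, 4 kos L, 5 ge L, 6 ne L, 7 pu L, 8 gab L.
No heavy syllable in the domain; default to the final syllable = syllable 8.
Primary stress: syllable 8 → ad.dom.lel.kos.ge.ne.pu.ˈgab.

8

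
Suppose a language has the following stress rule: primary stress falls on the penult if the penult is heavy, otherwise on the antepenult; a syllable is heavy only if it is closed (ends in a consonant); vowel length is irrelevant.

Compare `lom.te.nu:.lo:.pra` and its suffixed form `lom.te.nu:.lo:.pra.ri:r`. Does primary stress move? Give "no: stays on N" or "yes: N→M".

Base `lom.te.nu:.lo:.pra` (5 syllables):
  Weights: 3 nu: L, 4 lo: L, 5 pra L.
  The penult (syllable 4, lo:) is light, so stress falls on the antepenult (syllable 3, nu:).
  → primary stress on syllable 3.
Suffixed `lom.te.nu:.lo:.pra.ri:r` (6 syllables):
  Weights: 4 lo: L, 5 pra L, 6 ri:r H.
  The penult (syllable 5, pra) is light, so stress falls on the antepenult (syllable 4, lo:).
  → primary stress on syllable 4.

yes: 3→4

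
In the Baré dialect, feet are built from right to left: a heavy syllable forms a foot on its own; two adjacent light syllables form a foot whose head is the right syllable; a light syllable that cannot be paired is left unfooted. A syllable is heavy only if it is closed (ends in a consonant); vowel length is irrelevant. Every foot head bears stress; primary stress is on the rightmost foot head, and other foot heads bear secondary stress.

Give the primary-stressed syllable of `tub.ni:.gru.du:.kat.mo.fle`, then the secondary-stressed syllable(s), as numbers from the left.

primary 7, secondary 1, 4, 5

Weights: 1 tub H, 2 ni: L, 3 gru L, 4 du: L, 5 kat H, 6 mo L, 7 fle L.
Parse right to left (heavy = foot alone; LL = one foot; stranded L unfooted): (ˈtub) ni: (gru.ˈdu:) (ˈkat) (mo.ˈfle).
Foot heads: 1, 4, 5, 7.
Primary stress on the rightmost head = syllable 7.
Secondary stress on 1, 4, 5: ˌtub.ni:.gru.ˌdu:.ˌkat.mo.ˈfle.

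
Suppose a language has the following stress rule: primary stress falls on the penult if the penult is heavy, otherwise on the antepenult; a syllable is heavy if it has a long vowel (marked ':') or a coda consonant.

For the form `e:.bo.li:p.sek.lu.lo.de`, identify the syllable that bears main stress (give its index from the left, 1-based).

5

Weights: 5 lu L, 6 lo L, 7 de L.
The penult (syllable 6, lo) is light, so stress falls on the antepenult (syllable 5, lu).
Primary stress: syllable 5 → e:.bo.li:p.sek.ˈlu.lo.de.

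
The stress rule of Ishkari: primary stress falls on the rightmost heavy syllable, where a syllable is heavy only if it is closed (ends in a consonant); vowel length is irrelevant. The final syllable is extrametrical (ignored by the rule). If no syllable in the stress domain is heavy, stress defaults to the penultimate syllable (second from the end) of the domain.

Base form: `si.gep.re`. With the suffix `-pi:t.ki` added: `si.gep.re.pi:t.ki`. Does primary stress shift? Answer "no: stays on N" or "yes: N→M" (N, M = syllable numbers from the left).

yes: 2→4

Base `si.gep.re` (3 syllables):
  The final syllable (3, re) is extrametrical; the stress domain is syllables 1–2.
  Weights: 1 si L, 2 gep H.
  Heavy syllables in the domain: 2. The rightmost is syllable 2 (gep).
  → primary stress on syllable 2.
Suffixed `si.gep.re.pi:t.ki` (5 syllables):
  The final syllable (5, ki) is extrametrical; the stress domain is syllables 1–4.
  Weights: 1 si L, 2 gep H, 3 re L, 4 pi:t H.
  Heavy syllables in the domain: 2, 4. The rightmost is syllable 4 (pi:t).
  → primary stress on syllable 4.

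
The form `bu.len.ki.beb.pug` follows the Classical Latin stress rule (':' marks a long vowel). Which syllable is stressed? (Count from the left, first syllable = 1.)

4

Classical Latin: stress the penult if heavy (long vowel or closed), else the antepenult.
Weights: 3 ki L, 4 beb H, 5 pug H.
The penult (syllable 4, beb) is heavy, so it takes stress.
Stress on syllable 4: bu.len.ki.ˈbeb.pug.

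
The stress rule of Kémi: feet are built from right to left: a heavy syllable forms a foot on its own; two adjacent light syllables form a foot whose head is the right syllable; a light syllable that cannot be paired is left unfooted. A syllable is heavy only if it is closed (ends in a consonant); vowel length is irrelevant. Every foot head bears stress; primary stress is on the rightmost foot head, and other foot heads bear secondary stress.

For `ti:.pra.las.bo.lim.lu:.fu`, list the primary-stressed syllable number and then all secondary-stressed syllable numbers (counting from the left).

primary 7, secondary 2, 3, 5

Weights: 1 ti: L, 2 pra L, 3 las H, 4 bo L, 5 lim H, 6 lu: L, 7 fu L.
Parse right to left (heavy = foot alone; LL = one foot; stranded L unfooted): (ti:.ˈpra) (ˈlas) bo (ˈlim) (lu:.ˈfu).
Foot heads: 2, 3, 5, 7.
Primary stress on the rightmost head = syllable 7.
Secondary stress on 2, 3, 5: ti:.ˌpra.ˌlas.bo.ˌlim.lu:.ˈfu.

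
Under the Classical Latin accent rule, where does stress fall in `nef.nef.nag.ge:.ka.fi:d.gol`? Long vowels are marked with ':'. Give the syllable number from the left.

Classical Latin: stress the penult if heavy (long vowel or closed), else the antepenult.
Weights: 5 ka L, 6 fi:d H, 7 gol H.
The penult (syllable 6, fi:d) is heavy, so it takes stress.
Stress on syllable 6: nef.nef.nag.ge:.ka.ˈfi:d.gol.

6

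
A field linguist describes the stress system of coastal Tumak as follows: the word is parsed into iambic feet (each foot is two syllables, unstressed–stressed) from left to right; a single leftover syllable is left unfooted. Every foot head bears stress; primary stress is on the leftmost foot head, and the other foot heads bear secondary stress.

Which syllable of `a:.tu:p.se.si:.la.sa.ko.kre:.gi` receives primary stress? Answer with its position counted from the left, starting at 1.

Parse left to right into iambic (σˈσ) feet: (a:.ˈtu:p) (se.ˈsi:) (la.ˈsa) (ko.ˈkre:) gi. Syllable 9 is left unfooted.
Foot heads (stressed positions): 2, 4, 6, 8.
End Rule Leftmost: primary stress on the leftmost head = syllable 2.
Primary stress: syllable 2 → a:.ˈtu:p.se.si:.la.sa.ko.kre:.gi.

2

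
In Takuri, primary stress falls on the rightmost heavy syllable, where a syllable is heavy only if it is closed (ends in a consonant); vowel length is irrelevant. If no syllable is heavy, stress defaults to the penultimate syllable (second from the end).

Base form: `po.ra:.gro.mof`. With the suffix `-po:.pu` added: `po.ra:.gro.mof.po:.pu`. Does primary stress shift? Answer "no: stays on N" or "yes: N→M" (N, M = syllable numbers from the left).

Base `po.ra:.gro.mof` (4 syllables):
  Weights: 1 po L, 2 ra: L, 3 gro L, 4 mof H.
  Heavy syllables in the domain: 4. The rightmost is syllable 4 (mof).
  → primary stress on syllable 4.
Suffixed `po.ra:.gro.mof.po:.pu` (6 syllables):
  Weights: 1 po L, 2 ra: L, 3 gro L, 4 mof H, 5 po: L, 6 pu L.
  Heavy syllables in the domain: 4. The rightmost is syllable 4 (mof).
  → primary stress on syllable 4.

no: stays on 4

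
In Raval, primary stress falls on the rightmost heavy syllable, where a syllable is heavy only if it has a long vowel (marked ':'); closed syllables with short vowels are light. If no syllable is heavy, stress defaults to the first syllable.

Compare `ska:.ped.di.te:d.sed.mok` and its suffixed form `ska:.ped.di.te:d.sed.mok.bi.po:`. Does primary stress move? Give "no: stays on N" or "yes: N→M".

yes: 4→8

Base `ska:.ped.di.te:d.sed.mok` (6 syllables):
  Weights: 1 ska: H, 2 ped L, 3 di L, 4 te:d H, 5 sed L, 6 mok L.
  Heavy syllables in the domain: 1, 4. The rightmost is syllable 4 (te:d).
  → primary stress on syllable 4.
Suffixed `ska:.ped.di.te:d.sed.mok.bi.po:` (8 syllables):
  Weights: 1 ska: H, 2 ped L, 3 di L, 4 te:d H, 5 sed L, 6 mok L, 7 bi L, 8 po: H.
  Heavy syllables in the domain: 1, 4, 8. The rightmost is syllable 8 (po:).
  → primary stress on syllable 8.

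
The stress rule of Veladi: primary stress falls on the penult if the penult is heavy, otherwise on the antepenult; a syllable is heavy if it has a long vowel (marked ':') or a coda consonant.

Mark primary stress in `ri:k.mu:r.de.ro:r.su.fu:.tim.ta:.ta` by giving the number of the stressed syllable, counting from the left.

8

Weights: 7 tim H, 8 ta: H, 9 ta L.
The penult (syllable 8, ta:) is heavy, so it takes stress.
Primary stress: syllable 8 → ri:k.mu:r.de.ro:r.su.fu:.tim.ˈta:.ta.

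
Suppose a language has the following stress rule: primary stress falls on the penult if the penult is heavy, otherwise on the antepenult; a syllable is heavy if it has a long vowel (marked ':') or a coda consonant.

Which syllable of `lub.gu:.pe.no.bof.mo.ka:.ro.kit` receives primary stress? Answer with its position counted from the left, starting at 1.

Weights: 7 ka: H, 8 ro L, 9 kit H.
The penult (syllable 8, ro) is light, so stress falls on the antepenult (syllable 7, ka:).
Primary stress: syllable 7 → lub.gu:.pe.no.bof.mo.ˈka:.ro.kit.

7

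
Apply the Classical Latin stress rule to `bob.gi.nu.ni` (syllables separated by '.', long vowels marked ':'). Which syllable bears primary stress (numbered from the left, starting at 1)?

2

Classical Latin: stress the penult if heavy (long vowel or closed), else the antepenult.
Weights: 2 gi L, 3 nu L, 4 ni L.
The penult (syllable 3, nu) is light, so stress falls on the antepenult (syllable 2, gi).
Stress on syllable 2: bob.ˈgi.nu.ni.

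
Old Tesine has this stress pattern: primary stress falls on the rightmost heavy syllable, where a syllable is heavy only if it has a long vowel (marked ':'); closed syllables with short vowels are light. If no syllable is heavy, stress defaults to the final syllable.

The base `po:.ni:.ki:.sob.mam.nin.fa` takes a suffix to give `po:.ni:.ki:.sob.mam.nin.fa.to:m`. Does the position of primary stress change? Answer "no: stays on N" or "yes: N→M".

Base `po:.ni:.ki:.sob.mam.nin.fa` (7 syllables):
  Weights: 1 po: H, 2 ni: H, 3 ki: H, 4 sob L, 5 mam L, 6 nin L, 7 fa L.
  Heavy syllables in the domain: 1, 2, 3. The rightmost is syllable 3 (ki:).
  → primary stress on syllable 3.
Suffixed `po:.ni:.ki:.sob.mam.nin.fa.to:m` (8 syllables):
  Weights: 1 po: H, 2 ni: H, 3 ki: H, 4 sob L, 5 mam L, 6 nin L, 7 fa L, 8 to:m H.
  Heavy syllables in the domain: 1, 2, 3, 8. The rightmost is syllable 8 (to:m).
  → primary stress on syllable 8.

yes: 3→8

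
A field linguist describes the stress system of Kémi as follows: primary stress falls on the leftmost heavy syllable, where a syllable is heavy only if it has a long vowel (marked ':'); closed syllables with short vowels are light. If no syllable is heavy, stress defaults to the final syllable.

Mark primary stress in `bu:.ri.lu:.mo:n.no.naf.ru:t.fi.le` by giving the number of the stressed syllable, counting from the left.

1

Weights: 1 bu: H, 2 ri L, 3 lu: H, 4 mo:n H, 5 no L, 6 naf L, 7 ru:t H, 8 fi L, 9 le L.
Heavy syllables in the domain: 1, 3, 4, 7. The leftmost is syllable 1 (bu:).
Primary stress: syllable 1 → ˈbu:.ri.lu:.mo:n.no.naf.ru:t.fi.le.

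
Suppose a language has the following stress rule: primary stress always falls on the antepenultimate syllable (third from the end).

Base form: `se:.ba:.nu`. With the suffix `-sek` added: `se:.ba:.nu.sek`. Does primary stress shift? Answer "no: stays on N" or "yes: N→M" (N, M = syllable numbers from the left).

yes: 1→2

Base `se:.ba:.nu` (3 syllables):
  The word has 3 syllables; the antepenultimate syllable (third from the end) is syllable 1 (se:).
  → primary stress on syllable 1.
Suffixed `se:.ba:.nu.sek` (4 syllables):
  The word has 4 syllables; the antepenultimate syllable (third from the end) is syllable 2 (ba:).
  → primary stress on syllable 2.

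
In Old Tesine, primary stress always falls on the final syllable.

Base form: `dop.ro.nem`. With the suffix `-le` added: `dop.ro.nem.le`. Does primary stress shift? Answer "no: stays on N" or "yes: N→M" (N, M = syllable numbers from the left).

yes: 3→4

Base `dop.ro.nem` (3 syllables):
  The word has 3 syllables; the final syllable is syllable 3 (nem).
  → primary stress on syllable 3.
Suffixed `dop.ro.nem.le` (4 syllables):
  The word has 4 syllables; the final syllable is syllable 4 (le).
  → primary stress on syllable 4.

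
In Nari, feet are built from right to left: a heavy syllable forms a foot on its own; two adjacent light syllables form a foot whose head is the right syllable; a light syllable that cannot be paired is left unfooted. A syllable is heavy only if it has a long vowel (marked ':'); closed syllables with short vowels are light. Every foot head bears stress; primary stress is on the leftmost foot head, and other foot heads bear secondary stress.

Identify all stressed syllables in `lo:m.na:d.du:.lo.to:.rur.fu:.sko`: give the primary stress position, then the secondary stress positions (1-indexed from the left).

Weights: 1 lo:m H, 2 na:d H, 3 du: H, 4 lo L, 5 to: H, 6 rur L, 7 fu: H, 8 sko L.
Parse right to left (heavy = foot alone; LL = one foot; stranded L unfooted): (ˈlo:m) (ˈna:d) (ˈdu:) lo (ˈto:) rur (ˈfu:) sko.
Foot heads: 1, 2, 3, 5, 7.
Primary stress on the leftmost head = syllable 1.
Secondary stress on 2, 3, 5, 7: ˈlo:m.ˌna:d.ˌdu:.lo.ˌto:.rur.ˌfu:.sko.

primary 1, secondary 2, 3, 5, 7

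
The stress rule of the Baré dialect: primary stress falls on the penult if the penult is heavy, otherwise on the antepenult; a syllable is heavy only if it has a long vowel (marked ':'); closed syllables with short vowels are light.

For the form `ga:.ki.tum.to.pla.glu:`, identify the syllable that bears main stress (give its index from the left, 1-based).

4

Weights: 4 to L, 5 pla L, 6 glu: H.
The penult (syllable 5, pla) is light, so stress falls on the antepenult (syllable 4, to).
Primary stress: syllable 4 → ga:.ki.tum.ˈto.pla.glu:.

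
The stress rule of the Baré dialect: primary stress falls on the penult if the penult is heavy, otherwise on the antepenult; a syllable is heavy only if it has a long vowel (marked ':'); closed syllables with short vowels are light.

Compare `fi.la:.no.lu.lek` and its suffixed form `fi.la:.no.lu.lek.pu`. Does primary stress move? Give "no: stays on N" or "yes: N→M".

Base `fi.la:.no.lu.lek` (5 syllables):
  Weights: 3 no L, 4 lu L, 5 lek L.
  The penult (syllable 4, lu) is light, so stress falls on the antepenult (syllable 3, no).
  → primary stress on syllable 3.
Suffixed `fi.la:.no.lu.lek.pu` (6 syllables):
  Weights: 4 lu L, 5 lek L, 6 pu L.
  The penult (syllable 5, lek) is light, so stress falls on the antepenult (syllable 4, lu).
  → primary stress on syllable 4.

yes: 3→4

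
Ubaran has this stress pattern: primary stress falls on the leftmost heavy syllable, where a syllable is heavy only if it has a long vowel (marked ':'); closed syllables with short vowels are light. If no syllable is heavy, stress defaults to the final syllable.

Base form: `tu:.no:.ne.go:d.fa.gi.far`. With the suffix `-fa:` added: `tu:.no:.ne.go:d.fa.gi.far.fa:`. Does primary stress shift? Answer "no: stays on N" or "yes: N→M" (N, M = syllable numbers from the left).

no: stays on 1

Base `tu:.no:.ne.go:d.fa.gi.far` (7 syllables):
  Weights: 1 tu: H, 2 no: H, 3 ne L, 4 go:d H, 5 fa L, 6 gi L, 7 far L.
  Heavy syllables in the domain: 1, 2, 4. The leftmost is syllable 1 (tu:).
  → primary stress on syllable 1.
Suffixed `tu:.no:.ne.go:d.fa.gi.far.fa:` (8 syllables):
  Weights: 1 tu: H, 2 no: H, 3 ne L, 4 go:d H, 5 fa L, 6 gi L, 7 far L, 8 fa: H.
  Heavy syllables in the domain: 1, 2, 4, 8. The leftmost is syllable 1 (tu:).
  → primary stress on syllable 1.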